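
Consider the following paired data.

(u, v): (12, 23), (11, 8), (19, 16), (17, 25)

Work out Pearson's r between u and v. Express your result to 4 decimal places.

0.3473

n = 4, Σu = 59, Σv = 72, Σu² = 915, Σv² = 1474, Σuv = 1093
nΣuv − ΣuΣv = 4372 − 4248 = 124
nΣu² − (Σu)² = 3660 − 3481 = 179; nΣv² − (Σv)² = 5896 − 5184 = 712
r = 124 / √(179 × 712) = 124 / 356.9986 ≈ 0.3473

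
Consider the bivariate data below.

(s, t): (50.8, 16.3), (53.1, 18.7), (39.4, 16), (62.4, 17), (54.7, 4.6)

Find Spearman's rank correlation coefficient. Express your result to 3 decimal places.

Rank s: 2, 3, 1, 5, 4
Rank t: 3, 5, 2, 4, 1
d = rank(s) − rank(t): -1, -2, -1, 1, 3; Σd² = 16
ρ = 1 − 6Σd² / [n(n²−1)] = 1 − 6×16 / (5×24) = 1 − 96/120 ≈ 0.200

0.200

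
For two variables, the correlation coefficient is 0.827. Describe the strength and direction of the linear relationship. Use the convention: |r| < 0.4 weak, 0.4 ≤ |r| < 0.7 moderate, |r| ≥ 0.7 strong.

strong positive

r = 0.827 > 0 so the relationship is positive.
|r| = 0.827, which falls in the strong range.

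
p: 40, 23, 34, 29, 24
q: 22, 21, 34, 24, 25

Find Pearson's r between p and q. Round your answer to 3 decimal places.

0.238

n = 5, Σp = 150, Σq = 126, Σp² = 4702, Σq² = 3282, Σpq = 3815
nΣpq − ΣpΣq = 19075 − 18900 = 175
nΣp² − (Σp)² = 23510 − 22500 = 1010; nΣq² − (Σq)² = 16410 − 15876 = 534
r = 175 / √(1010 × 534) = 175 / 734.3977 ≈ 0.238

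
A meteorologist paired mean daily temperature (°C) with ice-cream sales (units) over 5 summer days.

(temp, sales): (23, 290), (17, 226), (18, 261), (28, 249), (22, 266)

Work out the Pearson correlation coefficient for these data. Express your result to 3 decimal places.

n = 5, Σx = 108, Σy = 1292, Σx² = 2410, Σy² = 336054, Σxy = 28034
nΣxy − ΣxΣy = 140170 − 139536 = 634
nΣx² − (Σx)² = 12050 − 11664 = 386; nΣy² − (Σy)² = 1680270 − 1669264 = 11006
r = 634 / √(386 × 11006) = 634 / 2061.1443 ≈ 0.308

0.308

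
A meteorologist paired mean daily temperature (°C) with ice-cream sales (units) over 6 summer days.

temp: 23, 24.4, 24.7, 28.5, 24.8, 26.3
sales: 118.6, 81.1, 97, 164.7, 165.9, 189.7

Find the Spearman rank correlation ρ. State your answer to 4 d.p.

0.6571

Rank temp: 1, 2, 3, 6, 4, 5
Rank sales: 3, 1, 2, 4, 5, 6
d = rank(temp) − rank(sales): -2, 1, 1, 2, -1, -1; Σd² = 12
ρ = 1 − 6Σd² / [n(n²−1)] = 1 − 6×12 / (6×35) = 1 − 72/210 ≈ 0.6571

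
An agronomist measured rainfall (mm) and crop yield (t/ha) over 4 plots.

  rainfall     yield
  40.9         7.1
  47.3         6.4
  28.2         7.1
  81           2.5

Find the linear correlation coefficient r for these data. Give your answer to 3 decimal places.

-0.965

n = 4, Σx = 197.4, Σy = 23.1, Σx² = 11266.34, Σy² = 148.03, Σxy = 995.83
nΣxy − ΣxΣy = 3983.32 − 4559.94 = -576.62
nΣx² − (Σx)² = 45065.36 − 38966.76 = 6098.6; nΣy² − (Σy)² = 592.12 − 533.61 = 58.51
r = -576.62 / √(6098.6 × 58.51) = -576.62 / 597.3517 ≈ -0.965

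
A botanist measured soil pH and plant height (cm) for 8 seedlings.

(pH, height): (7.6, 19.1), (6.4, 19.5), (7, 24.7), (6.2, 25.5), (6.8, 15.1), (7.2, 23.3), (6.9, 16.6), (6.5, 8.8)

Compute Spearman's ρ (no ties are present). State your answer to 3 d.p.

-0.048

Rank pH: 8, 2, 6, 1, 4, 7, 5, 3
Rank height: 4, 5, 7, 8, 2, 6, 3, 1
d = rank(pH) − rank(height): 4, -3, -1, -7, 2, 1, 2, 2; Σd² = 88
ρ = 1 − 6Σd² / [n(n²−1)] = 1 − 6×88 / (8×63) = 1 − 528/504 ≈ -0.048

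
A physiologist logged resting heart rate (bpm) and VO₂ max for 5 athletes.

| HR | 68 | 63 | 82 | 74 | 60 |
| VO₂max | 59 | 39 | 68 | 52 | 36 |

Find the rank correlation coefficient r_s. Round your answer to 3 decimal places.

Rank HR: 3, 2, 5, 4, 1
Rank VO₂max: 4, 2, 5, 3, 1
d = rank(HR) − rank(VO₂max): -1, 0, 0, 1, 0; Σd² = 2
ρ = 1 − 6Σd² / [n(n²−1)] = 1 − 6×2 / (5×24) = 1 − 12/120 ≈ 0.900

0.900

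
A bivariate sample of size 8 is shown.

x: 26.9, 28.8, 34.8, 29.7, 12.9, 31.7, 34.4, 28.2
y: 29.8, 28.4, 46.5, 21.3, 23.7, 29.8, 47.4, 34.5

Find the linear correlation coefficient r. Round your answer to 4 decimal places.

0.6295

n = 8, Σx = 227.4, Σy = 261.4, Σx² = 6796.08, Σy² = 9197.28, Σxy = 7724.2
nΣxy − ΣxΣy = 61793.6 − 59442.36 = 2351.24
nΣx² − (Σx)² = 54368.64 − 51710.76 = 2657.88; nΣy² − (Σy)² = 73578.24 − 68329.96 = 5248.28
r = 2351.24 / √(2657.88 × 5248.28) = 2351.24 / 3734.8760 ≈ 0.6295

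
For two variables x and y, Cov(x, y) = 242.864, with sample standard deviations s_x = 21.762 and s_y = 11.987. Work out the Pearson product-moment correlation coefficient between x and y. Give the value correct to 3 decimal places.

r = Cov(x,y) / (s_x · s_y) = 242.864 / (21.762 × 11.987)
  = 242.864 / 260.8611 ≈ 0.931

0.931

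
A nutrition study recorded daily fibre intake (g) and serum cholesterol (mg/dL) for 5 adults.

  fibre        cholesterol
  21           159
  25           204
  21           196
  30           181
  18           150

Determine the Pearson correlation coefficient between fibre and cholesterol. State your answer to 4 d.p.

n = 5, Σx = 115, Σy = 890, Σx² = 2731, Σy² = 160574, Σxy = 20685
nΣxy − ΣxΣy = 103425 − 102350 = 1075
nΣx² − (Σx)² = 13655 − 13225 = 430; nΣy² − (Σy)² = 802870 − 792100 = 10770
r = 1075 / √(430 × 10770) = 1075 / 2151.9991 ≈ 0.4995

0.4995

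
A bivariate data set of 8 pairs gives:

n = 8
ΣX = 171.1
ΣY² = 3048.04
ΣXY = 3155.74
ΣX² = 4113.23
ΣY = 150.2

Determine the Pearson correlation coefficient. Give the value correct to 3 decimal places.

-0.176

r = (nΣXY − ΣXΣY) / √[(nΣX² − (ΣX)²)(nΣY² − (ΣY)²)]
Numerator: 8×3155.74 − 171.1×150.2 = -453.3
Denominator: √[(32905.84 − 29275.21)(24384.32 − 22560.04)] = √[3630.63 × 1824.28] = 2573.5745
r = -453.3 / 2573.5745 ≈ -0.176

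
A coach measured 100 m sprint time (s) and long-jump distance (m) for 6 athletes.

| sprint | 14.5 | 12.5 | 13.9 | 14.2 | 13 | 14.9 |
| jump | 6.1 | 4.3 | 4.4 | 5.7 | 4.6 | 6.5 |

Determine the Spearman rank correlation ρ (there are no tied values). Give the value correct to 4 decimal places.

0.9429

Rank sprint: 5, 1, 3, 4, 2, 6
Rank jump: 5, 1, 2, 4, 3, 6
d = rank(sprint) − rank(jump): 0, 0, 1, 0, -1, 0; Σd² = 2
ρ = 1 − 6Σd² / [n(n²−1)] = 1 − 6×2 / (6×35) = 1 − 12/210 ≈ 0.9429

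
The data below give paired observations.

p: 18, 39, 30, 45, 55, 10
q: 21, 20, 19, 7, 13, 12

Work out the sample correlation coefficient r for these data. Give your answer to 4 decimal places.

n = 6, Σp = 197, Σq = 92, Σp² = 7895, Σq² = 1564, Σpq = 2878
nΣpq − ΣpΣq = 17268 − 18124 = -856
nΣp² − (Σp)² = 47370 − 38809 = 8561; nΣq² − (Σq)² = 9384 − 8464 = 920
r = -856 / √(8561 × 920) = -856 / 2806.4426 ≈ -0.3050

-0.3050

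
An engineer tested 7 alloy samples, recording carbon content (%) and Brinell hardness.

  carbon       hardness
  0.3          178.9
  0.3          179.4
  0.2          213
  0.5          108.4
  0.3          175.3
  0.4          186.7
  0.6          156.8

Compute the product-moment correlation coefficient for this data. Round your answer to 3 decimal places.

n = 7, Σx = 2.6, Σy = 1198.5, Σx² = 1.08, Σy² = 211482.35, Σxy = 425.64
nΣxy − ΣxΣy = 2979.48 − 3116.1 = -136.62
nΣx² − (Σx)² = 7.56 − 6.76 = 0.8; nΣy² − (Σy)² = 1480376.45 − 1436402.25 = 43974.2
r = -136.62 / √(0.8 × 43974.2) = -136.62 / 187.5616 ≈ -0.728

-0.728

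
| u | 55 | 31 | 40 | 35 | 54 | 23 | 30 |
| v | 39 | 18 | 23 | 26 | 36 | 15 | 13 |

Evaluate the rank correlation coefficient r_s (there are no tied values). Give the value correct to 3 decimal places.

0.929

Rank u: 7, 3, 5, 4, 6, 1, 2
Rank v: 7, 3, 4, 5, 6, 2, 1
d = rank(u) − rank(v): 0, 0, 1, -1, 0, -1, 1; Σd² = 4
ρ = 1 − 6Σd² / [n(n²−1)] = 1 − 6×4 / (7×48) = 1 − 24/336 ≈ 0.929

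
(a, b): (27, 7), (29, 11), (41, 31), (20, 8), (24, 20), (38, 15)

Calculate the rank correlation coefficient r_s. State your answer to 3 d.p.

Rank a: 3, 4, 6, 1, 2, 5
Rank b: 1, 3, 6, 2, 5, 4
d = rank(a) − rank(b): 2, 1, 0, -1, -3, 1; Σd² = 16
ρ = 1 − 6Σd² / [n(n²−1)] = 1 − 6×16 / (6×35) = 1 − 96/210 ≈ 0.543

0.543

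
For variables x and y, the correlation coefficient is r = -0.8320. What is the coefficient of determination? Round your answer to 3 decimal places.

0.692

r² = (-0.8320)² = 0.692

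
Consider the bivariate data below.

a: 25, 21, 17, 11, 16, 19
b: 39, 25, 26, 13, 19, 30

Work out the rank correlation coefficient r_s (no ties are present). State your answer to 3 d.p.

0.829

Rank a: 6, 5, 3, 1, 2, 4
Rank b: 6, 3, 4, 1, 2, 5
d = rank(a) − rank(b): 0, 2, -1, 0, 0, -1; Σd² = 6
ρ = 1 − 6Σd² / [n(n²−1)] = 1 − 6×6 / (6×35) = 1 − 36/210 ≈ 0.829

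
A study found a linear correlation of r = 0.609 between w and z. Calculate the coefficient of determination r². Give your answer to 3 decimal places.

r² = (0.609)² = 0.371

0.371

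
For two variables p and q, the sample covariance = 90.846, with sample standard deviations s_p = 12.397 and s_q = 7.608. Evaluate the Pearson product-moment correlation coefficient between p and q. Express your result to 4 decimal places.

r = Cov(p,q) / (s_p · s_q) = 90.846 / (12.397 × 7.608)
  = 90.846 / 94.3164 ≈ 0.9632

0.9632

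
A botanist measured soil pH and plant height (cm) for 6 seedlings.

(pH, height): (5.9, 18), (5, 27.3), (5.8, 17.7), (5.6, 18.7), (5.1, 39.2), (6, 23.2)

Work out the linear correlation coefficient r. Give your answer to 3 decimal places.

n = 6, Σx = 33.4, Σy = 144.1, Σx² = 186.82, Σy² = 3807.15, Σxy = 789.2
nΣxy − ΣxΣy = 4735.2 − 4812.94 = -77.74
nΣx² − (Σx)² = 1120.92 − 1115.56 = 5.36; nΣy² − (Σy)² = 22842.9 − 20764.81 = 2078.09
r = -77.74 / √(5.36 × 2078.09) = -77.74 / 105.5394 ≈ -0.737

-0.737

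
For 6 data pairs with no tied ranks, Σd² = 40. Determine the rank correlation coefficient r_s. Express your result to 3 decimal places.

ρ = 1 − 6Σd² / [n(n²−1)] = 1 − 6×40 / (6×35)
  = 1 − 240/210 = 1 − 1.1429 ≈ -0.143

-0.143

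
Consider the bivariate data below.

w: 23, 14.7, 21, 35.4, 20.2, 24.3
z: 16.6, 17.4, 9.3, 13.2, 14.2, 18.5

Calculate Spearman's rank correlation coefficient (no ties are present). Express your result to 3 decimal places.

-0.086

Rank w: 4, 1, 3, 6, 2, 5
Rank z: 4, 5, 1, 2, 3, 6
d = rank(w) − rank(z): 0, -4, 2, 4, -1, -1; Σd² = 38
ρ = 1 − 6Σd² / [n(n²−1)] = 1 − 6×38 / (6×35) = 1 − 228/210 ≈ -0.086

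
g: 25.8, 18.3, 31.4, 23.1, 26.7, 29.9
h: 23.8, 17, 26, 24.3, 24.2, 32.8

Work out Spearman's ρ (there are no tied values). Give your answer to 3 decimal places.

0.771

Rank g: 3, 1, 6, 2, 4, 5
Rank h: 2, 1, 5, 4, 3, 6
d = rank(g) − rank(h): 1, 0, 1, -2, 1, -1; Σd² = 8
ρ = 1 − 6Σd² / [n(n²−1)] = 1 − 6×8 / (6×35) = 1 − 48/210 ≈ 0.771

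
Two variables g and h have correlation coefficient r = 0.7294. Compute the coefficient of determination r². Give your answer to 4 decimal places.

r² = (0.7294)² = 0.5320

0.5320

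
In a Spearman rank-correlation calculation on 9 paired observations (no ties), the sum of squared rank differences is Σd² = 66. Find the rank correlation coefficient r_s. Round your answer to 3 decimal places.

0.450

ρ = 1 − 6Σd² / [n(n²−1)] = 1 − 6×66 / (9×80)
  = 1 − 396/720 = 1 − 0.5500 ≈ 0.450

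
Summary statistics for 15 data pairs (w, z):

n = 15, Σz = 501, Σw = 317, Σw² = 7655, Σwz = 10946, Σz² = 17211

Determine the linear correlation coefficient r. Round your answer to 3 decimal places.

0.530

r = (nΣwz − ΣwΣz) / √[(nΣw² − (Σw)²)(nΣz² − (Σz)²)]
Numerator: 15×10946 − 317×501 = 5373
Denominator: √[(114825 − 100489)(258165 − 251001)] = √[14336 × 7164] = 10134.2540
r = 5373 / 10134.2540 ≈ 0.530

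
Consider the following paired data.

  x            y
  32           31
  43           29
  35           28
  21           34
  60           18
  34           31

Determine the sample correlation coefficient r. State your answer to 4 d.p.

-0.9523

n = 6, Σx = 225, Σy = 171, Σx² = 9295, Σy² = 5027, Σxy = 6067
nΣxy − ΣxΣy = 36402 − 38475 = -2073
nΣx² − (Σx)² = 55770 − 50625 = 5145; nΣy² − (Σy)² = 30162 − 29241 = 921
r = -2073 / √(5145 × 921) = -2073 / 2176.8199 ≈ -0.9523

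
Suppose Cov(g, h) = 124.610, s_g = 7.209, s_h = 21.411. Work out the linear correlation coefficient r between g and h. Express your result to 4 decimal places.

0.8073

r = Cov(g,h) / (s_g · s_h) = 124.610 / (7.209 × 21.411)
  = 124.610 / 154.3519 ≈ 0.8073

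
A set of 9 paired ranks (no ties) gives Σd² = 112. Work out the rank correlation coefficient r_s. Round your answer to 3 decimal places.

0.067

ρ = 1 − 6Σd² / [n(n²−1)] = 1 − 6×112 / (9×80)
  = 1 − 672/720 = 1 − 0.9333 ≈ 0.067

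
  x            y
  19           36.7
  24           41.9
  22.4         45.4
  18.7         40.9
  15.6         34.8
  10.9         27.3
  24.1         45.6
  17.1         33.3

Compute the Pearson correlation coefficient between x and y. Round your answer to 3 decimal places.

0.936

n = 8, Σx = 151.8, Σy = 305.9, Σx² = 3023.84, Σy² = 11981.05, Σxy = 5993.53
nΣxy − ΣxΣy = 47948.24 − 46435.62 = 1512.62
nΣx² − (Σx)² = 24190.72 − 23043.24 = 1147.48; nΣy² − (Σy)² = 95848.4 − 93574.81 = 2273.59
r = 1512.62 / √(1147.48 × 2273.59) = 1512.62 / 1615.2087 ≈ 0.936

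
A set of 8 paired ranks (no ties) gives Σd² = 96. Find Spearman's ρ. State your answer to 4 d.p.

-0.1429

ρ = 1 − 6Σd² / [n(n²−1)] = 1 − 6×96 / (8×63)
  = 1 − 576/504 = 1 − 1.14286 ≈ -0.1429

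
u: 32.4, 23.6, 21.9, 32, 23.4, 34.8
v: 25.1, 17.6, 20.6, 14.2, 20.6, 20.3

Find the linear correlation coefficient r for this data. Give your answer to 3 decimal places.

0.053

n = 6, Σu = 168.1, Σv = 118.4, Σu² = 4868.93, Σv² = 2402.22, Σuv = 3322.62
nΣuv − ΣuΣv = 19935.72 − 19903.04 = 32.68
nΣu² − (Σu)² = 29213.58 − 28257.61 = 955.97; nΣv² − (Σv)² = 14413.32 − 14018.56 = 394.76
r = 32.68 / √(955.97 × 394.76) = 32.68 / 614.3116 ≈ 0.053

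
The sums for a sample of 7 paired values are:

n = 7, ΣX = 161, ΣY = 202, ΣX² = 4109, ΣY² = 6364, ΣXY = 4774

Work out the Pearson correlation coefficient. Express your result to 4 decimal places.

0.2747

r = (nΣXY − ΣXΣY) / √[(nΣX² − (ΣX)²)(nΣY² − (ΣY)²)]
Numerator: 7×4774 − 161×202 = 896
Denominator: √[(28763 − 25921)(44548 − 40804)] = √[2842 × 3744] = 3261.9700
r = 896 / 3261.9700 ≈ 0.2747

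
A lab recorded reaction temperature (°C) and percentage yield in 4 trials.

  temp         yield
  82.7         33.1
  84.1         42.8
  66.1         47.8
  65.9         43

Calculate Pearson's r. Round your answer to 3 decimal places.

-0.657

n = 4, Σx = 298.8, Σy = 166.7, Σx² = 22624.12, Σy² = 7061.29, Σxy = 12330.13
nΣxy − ΣxΣy = 49320.52 − 49809.96 = -489.44
nΣx² − (Σx)² = 90496.48 − 89281.44 = 1215.04; nΣy² − (Σy)² = 28245.16 − 27788.89 = 456.27
r = -489.44 / √(1215.04 × 456.27) = -489.44 / 744.5712 ≈ -0.657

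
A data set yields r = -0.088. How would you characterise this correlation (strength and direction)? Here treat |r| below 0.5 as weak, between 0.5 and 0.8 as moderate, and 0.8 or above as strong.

weak negative

r = -0.088 < 0 so the relationship is negative.
|r| = 0.088, which falls in the weak range.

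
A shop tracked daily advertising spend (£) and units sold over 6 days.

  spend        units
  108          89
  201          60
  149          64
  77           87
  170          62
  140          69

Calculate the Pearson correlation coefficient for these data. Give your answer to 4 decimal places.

n = 6, Σx = 845, Σy = 431, Σx² = 128695, Σy² = 31791, Σxy = 58107
nΣxy − ΣxΣy = 348642 − 364195 = -15553
nΣx² − (Σx)² = 772170 − 714025 = 58145; nΣy² − (Σy)² = 190746 − 185761 = 4985
r = -15553 / √(58145 × 4985) = -15553 / 17025.0646 ≈ -0.9135

-0.9135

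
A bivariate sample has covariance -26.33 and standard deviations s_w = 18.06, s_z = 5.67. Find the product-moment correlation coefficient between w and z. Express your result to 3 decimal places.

r = Cov(w,z) / (s_w · s_z) = -26.33 / (18.06 × 5.67)
  = -26.33 / 102.4002 ≈ -0.257

-0.257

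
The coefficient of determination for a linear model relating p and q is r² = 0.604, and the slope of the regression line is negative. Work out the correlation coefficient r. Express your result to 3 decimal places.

-0.777

|r| = √0.604 = 0.777
The association is negative, so r = −0.777.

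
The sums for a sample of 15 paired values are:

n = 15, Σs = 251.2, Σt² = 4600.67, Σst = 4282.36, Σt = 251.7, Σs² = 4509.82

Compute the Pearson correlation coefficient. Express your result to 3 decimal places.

0.199

r = (nΣst − ΣsΣt) / √[(nΣs² − (Σs)²)(nΣt² − (Σt)²)]
Numerator: 15×4282.36 − 251.2×251.7 = 1008.36
Denominator: √[(67647.3 − 63101.44)(69010.05 − 63352.89)] = √[4545.86 × 5657.16] = 5071.1594
r = 1008.36 / 5071.1594 ≈ 0.199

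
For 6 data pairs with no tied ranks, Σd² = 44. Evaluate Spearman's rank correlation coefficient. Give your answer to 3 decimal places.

-0.257

ρ = 1 − 6Σd² / [n(n²−1)] = 1 − 6×44 / (6×35)
  = 1 − 264/210 = 1 − 1.2571 ≈ -0.257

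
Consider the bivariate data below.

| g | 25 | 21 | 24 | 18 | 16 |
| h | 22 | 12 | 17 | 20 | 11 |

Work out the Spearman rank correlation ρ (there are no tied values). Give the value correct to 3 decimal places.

Rank g: 5, 3, 4, 2, 1
Rank h: 5, 2, 3, 4, 1
d = rank(g) − rank(h): 0, 1, 1, -2, 0; Σd² = 6
ρ = 1 − 6Σd² / [n(n²−1)] = 1 − 6×6 / (5×24) = 1 − 36/120 ≈ 0.700

0.700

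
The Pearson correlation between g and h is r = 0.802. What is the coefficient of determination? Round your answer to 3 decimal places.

0.643

r² = (0.802)² = 0.643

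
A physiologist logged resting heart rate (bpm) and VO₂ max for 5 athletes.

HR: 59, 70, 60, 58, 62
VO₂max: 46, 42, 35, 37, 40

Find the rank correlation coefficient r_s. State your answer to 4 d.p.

0.2000

Rank HR: 2, 5, 3, 1, 4
Rank VO₂max: 5, 4, 1, 2, 3
d = rank(HR) − rank(VO₂max): -3, 1, 2, -1, 1; Σd² = 16
ρ = 1 − 6Σd² / [n(n²−1)] = 1 − 6×16 / (5×24) = 1 − 96/120 ≈ 0.2000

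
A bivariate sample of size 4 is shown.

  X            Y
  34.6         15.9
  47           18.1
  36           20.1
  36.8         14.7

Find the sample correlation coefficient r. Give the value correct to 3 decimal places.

0.239

n = 4, ΣX = 154.4, ΣY = 68.8, ΣX² = 6056.4, ΣY² = 1200.52, ΣXY = 2665.4
nΣXY − ΣXΣY = 10661.6 − 10622.72 = 38.88
nΣX² − (ΣX)² = 24225.6 − 23839.36 = 386.24; nΣY² − (ΣY)² = 4802.08 − 4733.44 = 68.64
r = 38.88 / √(386.24 × 68.64) = 38.88 / 162.8236 ≈ 0.239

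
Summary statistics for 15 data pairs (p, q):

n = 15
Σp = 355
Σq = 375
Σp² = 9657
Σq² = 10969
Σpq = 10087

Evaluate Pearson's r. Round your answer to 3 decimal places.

0.857

r = (nΣpq − ΣpΣq) / √[(nΣp² − (Σp)²)(nΣq² − (Σq)²)]
Numerator: 15×10087 − 355×375 = 18180
Denominator: √[(144855 − 126025)(164535 − 140625)] = √[18830 × 23910] = 21218.5131
r = 18180 / 21218.5131 ≈ 0.857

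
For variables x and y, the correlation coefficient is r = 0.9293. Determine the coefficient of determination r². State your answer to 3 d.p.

r² = (0.9293)² = 0.864

0.864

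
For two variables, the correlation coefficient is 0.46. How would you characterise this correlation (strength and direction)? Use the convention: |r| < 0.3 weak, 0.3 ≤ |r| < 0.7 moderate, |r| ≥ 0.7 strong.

moderate positive

r = 0.46 > 0 so the relationship is positive.
|r| = 0.46, which falls in the moderate range.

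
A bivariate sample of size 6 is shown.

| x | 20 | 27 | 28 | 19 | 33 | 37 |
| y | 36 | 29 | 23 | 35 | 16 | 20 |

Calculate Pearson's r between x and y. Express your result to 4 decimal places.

-0.9225

n = 6, Σx = 164, Σy = 159, Σx² = 4732, Σy² = 4547, Σxy = 4080
nΣxy − ΣxΣy = 24480 − 26076 = -1596
nΣx² − (Σx)² = 28392 − 26896 = 1496; nΣy² − (Σy)² = 27282 − 25281 = 2001
r = -1596 / √(1496 × 2001) = -1596 / 1730.1722 ≈ -0.9225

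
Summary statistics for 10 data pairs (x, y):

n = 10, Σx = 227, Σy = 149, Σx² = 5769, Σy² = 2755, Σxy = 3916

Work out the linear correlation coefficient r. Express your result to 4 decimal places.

r = (nΣxy − ΣxΣy) / √[(nΣx² − (Σx)²)(nΣy² − (Σy)²)]
Numerator: 10×3916 − 227×149 = 5337
Denominator: √[(57690 − 51529)(27550 − 22201)] = √[6161 × 5349] = 5740.6610
r = 5337 / 5740.6610 ≈ 0.9297

0.9297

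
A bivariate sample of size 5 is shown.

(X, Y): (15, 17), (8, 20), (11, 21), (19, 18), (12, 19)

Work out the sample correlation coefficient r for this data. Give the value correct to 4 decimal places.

n = 5, ΣX = 65, ΣY = 95, ΣX² = 915, ΣY² = 1815, ΣXY = 1216
nΣXY − ΣXΣY = 6080 − 6175 = -95
nΣX² − (ΣX)² = 4575 − 4225 = 350; nΣY² − (ΣY)² = 9075 − 9025 = 50
r = -95 / √(350 × 50) = -95 / 132.2876 ≈ -0.7181

-0.7181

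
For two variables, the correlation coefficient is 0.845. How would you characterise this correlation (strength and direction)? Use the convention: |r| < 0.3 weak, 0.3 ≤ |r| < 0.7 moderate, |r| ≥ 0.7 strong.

r = 0.845 > 0 so the relationship is positive.
|r| = 0.845, which falls in the strong range.

strong positive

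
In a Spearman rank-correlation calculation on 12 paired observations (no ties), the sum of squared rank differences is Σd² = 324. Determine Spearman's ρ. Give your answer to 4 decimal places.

-0.1329

ρ = 1 − 6Σd² / [n(n²−1)] = 1 − 6×324 / (12×143)
  = 1 − 1944/1716 = 1 − 1.13287 ≈ -0.1329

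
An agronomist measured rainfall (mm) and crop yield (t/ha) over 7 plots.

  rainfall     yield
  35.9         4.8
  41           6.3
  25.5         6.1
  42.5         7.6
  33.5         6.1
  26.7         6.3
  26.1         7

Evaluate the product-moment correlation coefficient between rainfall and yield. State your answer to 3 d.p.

0.123

n = 7, Σx = 231.2, Σy = 44.2, Σx² = 7942.66, Σy² = 283.6, Σxy = 1464.43
nΣxy − ΣxΣy = 10251.01 − 10219.04 = 31.97
nΣx² − (Σx)² = 55598.62 − 53453.44 = 2145.18; nΣy² − (Σy)² = 1985.2 − 1953.64 = 31.56
r = 31.97 / √(2145.18 × 31.56) = 31.97 / 260.1959 ≈ 0.123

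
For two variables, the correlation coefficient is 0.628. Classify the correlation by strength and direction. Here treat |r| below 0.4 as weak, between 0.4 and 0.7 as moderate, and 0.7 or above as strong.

moderate positive

r = 0.628 > 0 so the relationship is positive.
|r| = 0.628, which falls in the moderate range.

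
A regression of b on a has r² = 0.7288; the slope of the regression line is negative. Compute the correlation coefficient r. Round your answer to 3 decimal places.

|r| = √0.7288 = 0.854
The association is negative, so r = −0.854.

-0.854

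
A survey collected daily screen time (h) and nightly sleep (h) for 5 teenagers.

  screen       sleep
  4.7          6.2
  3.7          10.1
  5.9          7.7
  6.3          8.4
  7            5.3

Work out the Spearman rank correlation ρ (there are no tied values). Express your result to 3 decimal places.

-0.600

Rank screen: 2, 1, 3, 4, 5
Rank sleep: 2, 5, 3, 4, 1
d = rank(screen) − rank(sleep): 0, -4, 0, 0, 4; Σd² = 32
ρ = 1 − 6Σd² / [n(n²−1)] = 1 − 6×32 / (5×24) = 1 − 192/120 ≈ -0.600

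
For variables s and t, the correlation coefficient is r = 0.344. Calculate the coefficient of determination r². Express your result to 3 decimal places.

0.118

r² = (0.344)² = 0.118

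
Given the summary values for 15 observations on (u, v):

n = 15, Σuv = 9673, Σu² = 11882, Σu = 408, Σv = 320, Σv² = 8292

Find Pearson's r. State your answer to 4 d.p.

r = (nΣuv − ΣuΣv) / √[(nΣu² − (Σu)²)(nΣv² − (Σv)²)]
Numerator: 15×9673 − 408×320 = 14535
Denominator: √[(178230 − 166464)(124380 − 102400)] = √[11766 × 21980] = 16081.5634
r = 14535 / 16081.5634 ≈ 0.9038

0.9038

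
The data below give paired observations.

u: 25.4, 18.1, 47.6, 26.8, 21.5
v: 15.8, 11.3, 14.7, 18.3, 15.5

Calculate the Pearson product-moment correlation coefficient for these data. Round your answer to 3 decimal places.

n = 5, Σu = 139.4, Σv = 75.6, Σu² = 4419.02, Σv² = 1168.56, Σuv = 2129.26
nΣuv − ΣuΣv = 10646.3 − 10538.64 = 107.66
nΣu² − (Σu)² = 22095.1 − 19432.36 = 2662.74; nΣv² − (Σv)² = 5842.8 − 5715.36 = 127.44
r = 107.66 / √(2662.74 × 127.44) = 107.66 / 582.5286 ≈ 0.185

0.185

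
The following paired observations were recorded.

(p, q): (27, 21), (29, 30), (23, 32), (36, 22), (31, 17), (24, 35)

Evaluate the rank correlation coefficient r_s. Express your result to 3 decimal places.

Rank p: 3, 4, 1, 6, 5, 2
Rank q: 2, 4, 5, 3, 1, 6
d = rank(p) − rank(q): 1, 0, -4, 3, 4, -4; Σd² = 58
ρ = 1 − 6Σd² / [n(n²−1)] = 1 − 6×58 / (6×35) = 1 − 348/210 ≈ -0.657

-0.657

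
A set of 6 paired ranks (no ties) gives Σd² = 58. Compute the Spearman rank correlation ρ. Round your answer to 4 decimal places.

ρ = 1 − 6Σd² / [n(n²−1)] = 1 − 6×58 / (6×35)
  = 1 − 348/210 = 1 − 1.65714 ≈ -0.6571

-0.6571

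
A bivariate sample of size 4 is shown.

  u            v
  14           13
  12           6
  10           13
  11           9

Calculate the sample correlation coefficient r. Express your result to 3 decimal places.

0.072

n = 4, Σu = 47, Σv = 41, Σu² = 561, Σv² = 455, Σuv = 483
nΣuv − ΣuΣv = 1932 − 1927 = 5
nΣu² − (Σu)² = 2244 − 2209 = 35; nΣv² − (Σv)² = 1820 − 1681 = 139
r = 5 / √(35 × 139) = 5 / 69.7496 ≈ 0.072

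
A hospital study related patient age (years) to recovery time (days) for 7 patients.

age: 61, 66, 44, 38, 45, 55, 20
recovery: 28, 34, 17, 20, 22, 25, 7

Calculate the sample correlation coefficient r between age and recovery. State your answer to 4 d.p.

0.9679

n = 7, Σx = 329, Σy = 153, Σx² = 16907, Σy² = 3787, Σxy = 7965
nΣxy − ΣxΣy = 55755 − 50337 = 5418
nΣx² − (Σx)² = 118349 − 108241 = 10108; nΣy² − (Σy)² = 26509 − 23409 = 3100
r = 5418 / √(10108 × 3100) = 5418 / 5597.7495 ≈ 0.9679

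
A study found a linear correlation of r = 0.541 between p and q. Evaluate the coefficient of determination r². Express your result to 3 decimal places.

0.293

r² = (0.541)² = 0.293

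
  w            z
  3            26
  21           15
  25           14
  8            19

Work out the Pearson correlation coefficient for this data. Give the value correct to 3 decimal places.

-0.935

n = 4, Σw = 57, Σz = 74, Σw² = 1139, Σz² = 1458, Σwz = 895
nΣwz − ΣwΣz = 3580 − 4218 = -638
nΣw² − (Σw)² = 4556 − 3249 = 1307; nΣz² − (Σz)² = 5832 − 5476 = 356
r = -638 / √(1307 × 356) = -638 / 682.1232 ≈ -0.935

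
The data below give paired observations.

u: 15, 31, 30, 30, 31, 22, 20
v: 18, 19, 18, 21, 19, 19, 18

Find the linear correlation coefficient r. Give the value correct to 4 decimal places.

n = 7, Σu = 179, Σv = 132, Σu² = 4831, Σv² = 2496, Σuv = 3396
nΣuv − ΣuΣv = 23772 − 23628 = 144
nΣu² − (Σu)² = 33817 − 32041 = 1776; nΣv² − (Σv)² = 17472 − 17424 = 48
r = 144 / √(1776 × 48) = 144 / 291.9726 ≈ 0.4932

0.4932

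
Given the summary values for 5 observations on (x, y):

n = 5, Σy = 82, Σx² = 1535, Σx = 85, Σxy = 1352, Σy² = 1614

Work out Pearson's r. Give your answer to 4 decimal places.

r = (nΣxy − ΣxΣy) / √[(nΣx² − (Σx)²)(nΣy² − (Σy)²)]
Numerator: 5×1352 − 85×82 = -210
Denominator: √[(7675 − 7225)(8070 − 6724)] = √[450 × 1346] = 778.2673
r = -210 / 778.2673 ≈ -0.2698

-0.2698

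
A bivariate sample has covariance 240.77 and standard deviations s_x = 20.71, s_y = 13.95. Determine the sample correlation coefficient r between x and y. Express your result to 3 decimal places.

0.833

r = Cov(x,y) / (s_x · s_y) = 240.77 / (20.71 × 13.95)
  = 240.77 / 288.9045 ≈ 0.833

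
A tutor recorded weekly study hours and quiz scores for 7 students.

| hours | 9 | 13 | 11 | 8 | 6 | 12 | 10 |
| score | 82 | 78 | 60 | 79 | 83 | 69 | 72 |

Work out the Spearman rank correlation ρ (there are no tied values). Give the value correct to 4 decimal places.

Rank hours: 3, 7, 5, 2, 1, 6, 4
Rank score: 6, 4, 1, 5, 7, 2, 3
d = rank(hours) − rank(score): -3, 3, 4, -3, -6, 4, 1; Σd² = 96
ρ = 1 − 6Σd² / [n(n²−1)] = 1 − 6×96 / (7×48) = 1 − 576/336 ≈ -0.7143

-0.7143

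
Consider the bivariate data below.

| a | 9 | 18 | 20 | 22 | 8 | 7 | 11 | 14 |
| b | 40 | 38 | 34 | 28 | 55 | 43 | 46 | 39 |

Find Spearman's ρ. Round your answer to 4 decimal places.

Rank a: 3, 6, 7, 8, 2, 1, 4, 5
Rank b: 5, 3, 2, 1, 8, 6, 7, 4
d = rank(a) − rank(b): -2, 3, 5, 7, -6, -5, -3, 1; Σd² = 158
ρ = 1 − 6Σd² / [n(n²−1)] = 1 − 6×158 / (8×63) = 1 − 948/504 ≈ -0.8810

-0.8810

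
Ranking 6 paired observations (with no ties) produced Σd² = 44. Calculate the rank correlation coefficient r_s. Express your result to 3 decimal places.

ρ = 1 − 6Σd² / [n(n²−1)] = 1 − 6×44 / (6×35)
  = 1 − 264/210 = 1 − 1.2571 ≈ -0.257

-0.257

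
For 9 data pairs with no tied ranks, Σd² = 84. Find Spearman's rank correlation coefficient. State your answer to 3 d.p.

0.300

ρ = 1 − 6Σd² / [n(n²−1)] = 1 − 6×84 / (9×80)
  = 1 − 504/720 = 1 − 0.7000 ≈ 0.300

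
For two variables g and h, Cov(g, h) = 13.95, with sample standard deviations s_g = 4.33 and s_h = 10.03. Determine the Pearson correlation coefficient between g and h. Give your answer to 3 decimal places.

r = Cov(g,h) / (s_g · s_h) = 13.95 / (4.33 × 10.03)
  = 13.95 / 43.4299 ≈ 0.321

0.321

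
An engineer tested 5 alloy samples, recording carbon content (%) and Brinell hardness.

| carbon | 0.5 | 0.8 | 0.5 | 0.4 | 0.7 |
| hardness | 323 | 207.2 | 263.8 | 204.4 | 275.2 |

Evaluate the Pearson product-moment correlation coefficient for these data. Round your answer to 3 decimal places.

-0.156

n = 5, Σx = 2.9, Σy = 1273.6, Σx² = 1.79, Σy² = 334365.68, Σxy = 733.56
nΣxy − ΣxΣy = 3667.8 − 3693.44 = -25.64
nΣx² − (Σx)² = 8.95 − 8.41 = 0.54; nΣy² − (Σy)² = 1671828.4 − 1622056.96 = 49771.44
r = -25.64 / √(0.54 × 49771.44) = -25.64 / 163.9408 ≈ -0.156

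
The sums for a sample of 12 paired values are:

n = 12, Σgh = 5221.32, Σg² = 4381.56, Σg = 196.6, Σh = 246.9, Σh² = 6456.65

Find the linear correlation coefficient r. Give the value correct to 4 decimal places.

0.9306

r = (nΣgh − ΣgΣh) / √[(nΣg² − (Σg)²)(nΣh² − (Σh)²)]
Numerator: 12×5221.32 − 196.6×246.9 = 14115.3
Denominator: √[(52578.72 − 38651.56)(77479.8 − 60959.61)] = √[13927.16 × 16520.19] = 15168.3661
r = 14115.3 / 15168.3661 ≈ 0.9306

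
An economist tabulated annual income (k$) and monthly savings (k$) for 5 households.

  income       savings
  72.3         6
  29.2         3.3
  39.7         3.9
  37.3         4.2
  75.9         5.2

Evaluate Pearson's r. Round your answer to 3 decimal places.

n = 5, Σx = 254.4, Σy = 22.6, Σx² = 14808.12, Σy² = 106.78, Σxy = 1236.33
nΣxy − ΣxΣy = 6181.65 − 5749.44 = 432.21
nΣx² − (Σx)² = 74040.6 − 64719.36 = 9321.24; nΣy² − (Σy)² = 533.9 − 510.76 = 23.14
r = 432.21 / √(9321.24 × 23.14) = 432.21 / 464.4281 ≈ 0.931

0.931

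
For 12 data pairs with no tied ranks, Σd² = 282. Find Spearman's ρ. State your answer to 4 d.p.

0.0140

ρ = 1 − 6Σd² / [n(n²−1)] = 1 − 6×282 / (12×143)
  = 1 − 1692/1716 = 1 − 0.98601 ≈ 0.0140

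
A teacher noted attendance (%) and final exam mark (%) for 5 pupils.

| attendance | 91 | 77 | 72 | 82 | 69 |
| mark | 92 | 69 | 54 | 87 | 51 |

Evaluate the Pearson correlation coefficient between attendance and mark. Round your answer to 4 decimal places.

n = 5, Σx = 391, Σy = 353, Σx² = 30879, Σy² = 26311, Σxy = 28226
nΣxy − ΣxΣy = 141130 − 138023 = 3107
nΣx² − (Σx)² = 154395 − 152881 = 1514; nΣy² − (Σy)² = 131555 − 124609 = 6946
r = 3107 / √(1514 × 6946) = 3107 / 3242.8759 ≈ 0.9581

0.9581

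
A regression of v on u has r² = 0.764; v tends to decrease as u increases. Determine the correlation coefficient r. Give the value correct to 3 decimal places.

-0.874

|r| = √0.764 = 0.874
The association is negative, so r = −0.874.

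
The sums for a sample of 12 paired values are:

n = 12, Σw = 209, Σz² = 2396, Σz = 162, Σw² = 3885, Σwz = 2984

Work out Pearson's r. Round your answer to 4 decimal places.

r = (nΣwz − ΣwΣz) / √[(nΣw² − (Σw)²)(nΣz² − (Σz)²)]
Numerator: 12×2984 − 209×162 = 1950
Denominator: √[(46620 − 43681)(28752 − 26244)] = √[2939 × 2508] = 2714.9608
r = 1950 / 2714.9608 ≈ 0.7182

0.7182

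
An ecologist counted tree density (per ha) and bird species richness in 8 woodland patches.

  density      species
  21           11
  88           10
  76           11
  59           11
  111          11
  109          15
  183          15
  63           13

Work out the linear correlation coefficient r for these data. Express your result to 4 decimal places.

0.6193

n = 8, Σx = 710, Σy = 97, Σx² = 79102, Σy² = 1203, Σxy = 9016
nΣxy − ΣxΣy = 72128 − 68870 = 3258
nΣx² − (Σx)² = 632816 − 504100 = 128716; nΣy² − (Σy)² = 9624 − 9409 = 215
r = 3258 / √(128716 × 215) = 3258 / 5260.6026 ≈ 0.6193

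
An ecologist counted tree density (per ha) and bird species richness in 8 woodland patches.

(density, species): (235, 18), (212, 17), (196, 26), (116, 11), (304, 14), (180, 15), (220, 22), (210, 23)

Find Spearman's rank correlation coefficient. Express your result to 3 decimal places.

0.095

Rank density: 7, 5, 3, 1, 8, 2, 6, 4
Rank species: 5, 4, 8, 1, 2, 3, 6, 7
d = rank(density) − rank(species): 2, 1, -5, 0, 6, -1, 0, -3; Σd² = 76
ρ = 1 − 6Σd² / [n(n²−1)] = 1 − 6×76 / (8×63) = 1 − 456/504 ≈ 0.095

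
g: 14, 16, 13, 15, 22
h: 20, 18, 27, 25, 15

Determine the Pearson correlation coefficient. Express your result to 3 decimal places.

-0.800

n = 5, Σg = 80, Σh = 105, Σg² = 1330, Σh² = 2303, Σgh = 1624
nΣgh − ΣgΣh = 8120 − 8400 = -280
nΣg² − (Σg)² = 6650 − 6400 = 250; nΣh² − (Σh)² = 11515 − 11025 = 490
r = -280 / √(250 × 490) = -280 / 350.0000 ≈ -0.800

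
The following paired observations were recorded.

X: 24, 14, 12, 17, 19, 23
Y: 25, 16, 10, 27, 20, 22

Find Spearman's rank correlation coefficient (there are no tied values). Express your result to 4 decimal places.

0.6571

Rank X: 6, 2, 1, 3, 4, 5
Rank Y: 5, 2, 1, 6, 3, 4
d = rank(X) − rank(Y): 1, 0, 0, -3, 1, 1; Σd² = 12
ρ = 1 − 6Σd² / [n(n²−1)] = 1 − 6×12 / (6×35) = 1 − 72/210 ≈ 0.6571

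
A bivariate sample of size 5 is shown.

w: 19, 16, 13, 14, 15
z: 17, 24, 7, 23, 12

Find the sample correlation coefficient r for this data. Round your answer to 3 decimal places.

n = 5, Σw = 77, Σz = 83, Σw² = 1207, Σz² = 1587, Σwz = 1300
nΣwz − ΣwΣz = 6500 − 6391 = 109
nΣw² − (Σw)² = 6035 − 5929 = 106; nΣz² − (Σz)² = 7935 − 6889 = 1046
r = 109 / √(106 × 1046) = 109 / 332.9805 ≈ 0.327

0.327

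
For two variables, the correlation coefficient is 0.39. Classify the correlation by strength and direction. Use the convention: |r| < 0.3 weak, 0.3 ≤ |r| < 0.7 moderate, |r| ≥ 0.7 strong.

r = 0.39 > 0 so the relationship is positive.
|r| = 0.39, which falls in the moderate range.

moderate positive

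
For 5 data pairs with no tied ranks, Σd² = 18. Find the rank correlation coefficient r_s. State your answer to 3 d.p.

0.100

ρ = 1 − 6Σd² / [n(n²−1)] = 1 − 6×18 / (5×24)
  = 1 − 108/120 = 1 − 0.9000 ≈ 0.100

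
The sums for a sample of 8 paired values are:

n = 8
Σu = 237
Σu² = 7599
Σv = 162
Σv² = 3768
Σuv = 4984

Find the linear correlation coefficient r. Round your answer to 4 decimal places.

0.3481

r = (nΣuv − ΣuΣv) / √[(nΣu² − (Σu)²)(nΣv² − (Σv)²)]
Numerator: 8×4984 − 237×162 = 1478
Denominator: √[(60792 − 56169)(30144 − 26244)] = √[4623 × 3900] = 4246.1394
r = 1478 / 4246.1394 ≈ 0.3481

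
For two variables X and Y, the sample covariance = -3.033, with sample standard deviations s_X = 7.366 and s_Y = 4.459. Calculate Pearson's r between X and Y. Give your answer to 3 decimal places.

r = Cov(X,Y) / (s_X · s_Y) = -3.033 / (7.366 × 4.459)
  = -3.033 / 32.8450 ≈ -0.092

-0.092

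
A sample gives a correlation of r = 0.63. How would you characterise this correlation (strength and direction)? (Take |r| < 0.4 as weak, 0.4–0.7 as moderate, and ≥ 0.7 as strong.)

moderate positive

r = 0.63 > 0 so the relationship is positive.
|r| = 0.63, which falls in the moderate range.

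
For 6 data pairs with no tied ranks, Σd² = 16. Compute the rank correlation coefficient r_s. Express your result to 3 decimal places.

ρ = 1 − 6Σd² / [n(n²−1)] = 1 − 6×16 / (6×35)
  = 1 − 96/210 = 1 − 0.4571 ≈ 0.543

0.543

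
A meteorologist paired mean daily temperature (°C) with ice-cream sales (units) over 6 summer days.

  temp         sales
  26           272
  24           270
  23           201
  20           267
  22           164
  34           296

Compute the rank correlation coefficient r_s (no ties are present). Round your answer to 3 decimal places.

Rank temp: 5, 4, 3, 1, 2, 6
Rank sales: 5, 4, 2, 3, 1, 6
d = rank(temp) − rank(sales): 0, 0, 1, -2, 1, 0; Σd² = 6
ρ = 1 − 6Σd² / [n(n²−1)] = 1 − 6×6 / (6×35) = 1 − 36/210 ≈ 0.829

0.829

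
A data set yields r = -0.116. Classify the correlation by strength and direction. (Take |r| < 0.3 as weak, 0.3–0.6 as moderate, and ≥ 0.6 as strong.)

weak negative

r = -0.116 < 0 so the relationship is negative.
|r| = 0.116, which falls in the weak range.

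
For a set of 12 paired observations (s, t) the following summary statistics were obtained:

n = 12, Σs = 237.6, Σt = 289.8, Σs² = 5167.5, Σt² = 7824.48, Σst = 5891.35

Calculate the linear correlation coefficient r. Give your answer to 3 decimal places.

r = (nΣst − ΣsΣt) / √[(nΣs² − (Σs)²)(nΣt² − (Σt)²)]
Numerator: 12×5891.35 − 237.6×289.8 = 1839.72
Denominator: √[(62010 − 56453.76)(93893.76 − 83984.04)] = √[5556.24 × 9909.72] = 7420.2953
r = 1839.72 / 7420.2953 ≈ 0.248

0.248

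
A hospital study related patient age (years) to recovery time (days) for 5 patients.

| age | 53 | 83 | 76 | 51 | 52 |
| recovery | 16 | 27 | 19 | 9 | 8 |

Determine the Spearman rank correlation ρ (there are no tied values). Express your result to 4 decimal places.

Rank age: 3, 5, 4, 1, 2
Rank recovery: 3, 5, 4, 2, 1
d = rank(age) − rank(recovery): 0, 0, 0, -1, 1; Σd² = 2
ρ = 1 − 6Σd² / [n(n²−1)] = 1 − 6×2 / (5×24) = 1 − 12/120 ≈ 0.9000

0.9000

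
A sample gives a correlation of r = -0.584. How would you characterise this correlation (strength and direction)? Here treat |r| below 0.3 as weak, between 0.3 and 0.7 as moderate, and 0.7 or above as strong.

moderate negative

r = -0.584 < 0 so the relationship is negative.
|r| = 0.584, which falls in the moderate range.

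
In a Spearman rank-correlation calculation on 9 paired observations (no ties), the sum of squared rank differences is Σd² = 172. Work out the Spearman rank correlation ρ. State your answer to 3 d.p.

ρ = 1 − 6Σd² / [n(n²−1)] = 1 − 6×172 / (9×80)
  = 1 − 1032/720 = 1 − 1.4333 ≈ -0.433

-0.433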